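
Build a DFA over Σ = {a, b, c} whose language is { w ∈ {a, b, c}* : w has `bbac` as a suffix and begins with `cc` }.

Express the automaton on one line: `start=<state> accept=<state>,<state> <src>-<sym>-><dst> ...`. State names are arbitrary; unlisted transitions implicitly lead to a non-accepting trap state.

start=S0 accept=S7 S0-a->S1 S0-b->S1 S0-c->S2 S1-a->S1 S1-b->S1 S1-c->S1 S2-a->S1 S2-b->S1 S2-c->S3 S3-a->S3 S3-b->S4 S3-c->S3 S4-a->S3 S4-b->S5 S4-c->S3 S5-a->S6 S5-b->S5 S5-c->S3 S6-a->S3 S6-b->S4 S6-c->S7 S7-a->S3 S7-b->S4 S7-c->S3

Handle the two conditions separately and then intersect. One (5 states) tracks how much of the suffix `bbac` has currently been matched; the other (4 states) tracks whether the input so far still matches the prefix `cc`. Each combined state is a pair, one component from each; accept when both components accept. After merging equivalent states the machine shrinks.
With 8 states:
        a   b   c  
>  S0   S1  S1  S2 
   S1   S1  S1  S1 
   S2   S1  S1  S3 
   S3   S3  S4  S3 
   S4   S3  S5  S3 
   S5   S6  S5  S3 
   S6   S3  S4  S7 
 * S7   S3  S4  S3 
(> = start, * = accepting)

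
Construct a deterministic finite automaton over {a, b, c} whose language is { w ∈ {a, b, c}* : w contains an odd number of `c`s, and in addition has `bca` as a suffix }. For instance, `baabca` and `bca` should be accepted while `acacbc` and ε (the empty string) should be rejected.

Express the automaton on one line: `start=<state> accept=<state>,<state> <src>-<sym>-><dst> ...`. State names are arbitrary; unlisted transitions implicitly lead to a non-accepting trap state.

Build one automaton per condition and run them in lockstep. The first has 2 states tracking the count of `c`s modulo 2; the second has 4 states tracking how much of the suffix `bca` has currently been matched. A product state is a pair (one from each), accepting exactly when both do. Equivalent product states are then merged.
        a   b   c  
>  q0   q0  q1  q2 
   q1   q0  q1  q3 
   q2   q2  q2  q0 
   q3   q4  q2  q0 
 * q4   q2  q2  q0 
(> = start, * = accepting)

start=q0 accept=q4 q0-a->q0 q0-b->q1 q0-c->q2 q1-a->q0 q1-b->q1 q1-c->q3 q2-a->q2 q2-b->q2 q2-c->q0 q3-a->q4 q3-b->q2 q3-c->q0 q4-a->q2 q4-b->q2 q4-c->q0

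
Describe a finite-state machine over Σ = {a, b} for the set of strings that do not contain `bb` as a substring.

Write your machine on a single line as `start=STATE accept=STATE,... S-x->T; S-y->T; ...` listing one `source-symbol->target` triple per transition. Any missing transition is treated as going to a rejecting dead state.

start=S0; accept=S0,S1; S0-a->S0; S0-b->S1; S1-a->S0; S1-b->S2; S2-a->S2; S2-b->S2

Track partial matches of the forbidden pattern `bb`. State S2 is a dead state reached once `bb` has occurred; every other state accepts. S0 means no part of `bb` is currently matched.
        a   b  
>* S0   S0  S1 
 * S1   S0  S2 
   S2   S2  S2 
(> = start, * = accepting)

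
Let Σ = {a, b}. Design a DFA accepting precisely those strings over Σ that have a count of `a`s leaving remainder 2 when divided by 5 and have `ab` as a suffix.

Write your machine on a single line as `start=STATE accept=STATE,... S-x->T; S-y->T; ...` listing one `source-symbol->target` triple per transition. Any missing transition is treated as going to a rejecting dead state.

Build one automaton per condition and run them in lockstep. The first has 5 states tracking the count of `a`s modulo 5; the second has 3 states tracking how much of the suffix `ab` has currently been matched. A product state is a pair (one from each), accepting exactly when both do.
A 15-state machine:
          a    b  
>  q0     q1   q0 
   q1     q2   q3 
   q2     q4   q5 
   q3     q2   q6 
   q4     q7   q8 
 * q5     q4   q9 
   q6     q2   q6 
   q7    q10  q11 
   q8     q7  q12 
   q9     q4   q9 
   q10    q1  q13 
   q11   q10  q14 
   q12    q7  q12 
   q13    q1   q0 
   q14   q10  q14 
(> = start, * = accepting)

start=q0; accept=q5; q0-a->q1; q0-b->q0; q1-a->q2; q1-b->q3; q2-a->q4; q2-b->q5; q3-a->q2; q3-b->q6; q4-a->q7; q4-b->q8; q5-a->q4; q5-b->q9; q6-a->q2; q6-b->q6; q7-a->q10; q7-b->q11; q8-a->q7; q8-b->q12; q9-a->q4; q9-b->q9; q10-a->q1; q10-b->q13; q11-a->q10; q11-b->q14; q12-a->q7; q12-b->q12; q13-a->q1; q13-b->q0; q14-a->q10; q14-b->q14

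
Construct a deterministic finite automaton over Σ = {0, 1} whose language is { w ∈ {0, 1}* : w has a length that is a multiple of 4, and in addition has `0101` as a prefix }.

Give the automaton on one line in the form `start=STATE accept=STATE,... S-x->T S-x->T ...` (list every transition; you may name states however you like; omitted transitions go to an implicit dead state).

Build one automaton per condition and run them in lockstep. One (4 states) tracks the input length modulo 4; the other (6 states) tracks whether the input so far still matches the prefix `0101`. Each combined state is a pair, one component from each; accept when both components accept. Minimizing collapses redundant product states.
A 9-state machine:
        0   1  
>  q0   q1  q2 
   q1   q2  q3 
   q2   q2  q2 
   q3   q4  q2 
   q4   q2  q5 
 * q5   q6  q6 
   q6   q7  q7 
   q7   q8  q8 
   q8   q5  q5 
(> = start, * = accepting)

start=q0 accept=q5 q0-0->q1 q0-1->q2 q1-0->q2 q1-1->q3 q2-0->q2 q2-1->q2 q3-0->q4 q3-1->q2 q4-0->q2 q4-1->q5 q5-0->q6 q5-1->q6 q6-0->q7 q6-1->q7 q7-0->q8 q7-1->q8 q8-0->q5 q8-1->q5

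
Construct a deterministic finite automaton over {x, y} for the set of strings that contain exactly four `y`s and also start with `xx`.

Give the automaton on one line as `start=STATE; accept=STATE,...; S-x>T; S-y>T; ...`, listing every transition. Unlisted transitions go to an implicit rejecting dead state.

start=q0; accept=q11; q0-x>q1; q0-y>q2; q1-x>q3; q1-y>q2; q2-x>q2; q2-y>q4; q3-x>q3; q3-y>q5; q4-x>q4; q4-y>q6; q5-x>q5; q5-y>q7; q6-x>q6; q6-y>q8; q7-x>q7; q7-y>q9; q8-x>q8; q8-y>q10; q9-x>q9; q9-y>q11; q10-x>q10; q10-y>q10; q11-x>q11; q11-y>q12; q12-x>q12; q12-y>q12

Handle the two conditions separately and then intersect. One (6 states) tracks the count of `y`s, saturating at 5; the other (4 states) tracks whether the input so far still matches the prefix `xx`. Each combined state is a pair, one component from each; accept when both components accept.
With 13 states:
          x    y  
>  q0     q1   q2 
   q1     q3   q2 
   q2     q2   q4 
   q3     q3   q5 
   q4     q4   q6 
   q5     q5   q7 
   q6     q6   q8 
   q7     q7   q9 
   q8     q8  q10 
   q9     q9  q11 
   q10   q10  q10 
 * q11   q11  q12 
   q12   q12  q12 
(> = start, * = accepting)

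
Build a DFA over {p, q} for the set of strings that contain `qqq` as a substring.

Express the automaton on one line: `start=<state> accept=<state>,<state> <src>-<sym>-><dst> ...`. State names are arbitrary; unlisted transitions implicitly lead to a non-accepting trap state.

start=s0 accept=s3 s0-p->s0 s0-q->s1 s1-p->s0 s1-q->s2 s2-p->s0 s2-q->s3 s3-p->s3 s3-q->s3

Track how much of `qqq` has been matched so far: state s0 is no progress, s3 is the absorbing accept state reached once `qqq` has occurred. Intermediate states record partial matches; on a mismatch, fall back to the longest reusable overlap.
        p   q  
>  s0   s0  s1 
   s1   s0  s2 
   s2   s0  s3 
 * s3   s3  s3 
(> = start, * = accepting)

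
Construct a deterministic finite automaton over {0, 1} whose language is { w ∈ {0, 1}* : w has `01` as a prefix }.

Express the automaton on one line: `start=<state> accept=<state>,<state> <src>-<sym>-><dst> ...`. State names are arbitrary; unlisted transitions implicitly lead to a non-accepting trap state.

start=S0 accept=S2 S0-0->S1 S0-1->S3 S1-0->S3 S1-1->S2 S2-0->S2 S2-1->S2 S3-0->S3 S3-1->S3

Walk along `01` while the input agrees: from S0 take `0` to S1, and so on. Any deviation drops to the rejecting sink S3. Once S2 is reached the prefix is confirmed and every continuation is accepted.
4 states suffice.
        0   1  
>  S0   S1  S3 
   S1   S3  S2 
 * S2   S2  S2 
   S3   S3  S3 
(> = start, * = accepting)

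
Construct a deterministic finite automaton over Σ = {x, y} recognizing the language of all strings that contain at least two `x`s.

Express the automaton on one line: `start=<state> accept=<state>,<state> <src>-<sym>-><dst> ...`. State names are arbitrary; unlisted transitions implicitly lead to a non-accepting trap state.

start=s0 accept=s2,s3 s0-x->s1 s0-y->s0 s1-x->s2 s1-y->s1 s2-x->s3 s2-y->s2 s3-x->s3 s3-y->s3

Count `x`s, saturating at 3: states s0 through s2 mean 0 through 2 `x`s seen; s3 means more than 2. Each `x` increments (capped at s3); other symbols loop. Accept from {s2, s3}.
4 states suffice.
        x   y  
>  s0   s1  s0 
   s1   s2  s1 
 * s2   s3  s2 
 * s3   s3  s3 
(> = start, * = accepting)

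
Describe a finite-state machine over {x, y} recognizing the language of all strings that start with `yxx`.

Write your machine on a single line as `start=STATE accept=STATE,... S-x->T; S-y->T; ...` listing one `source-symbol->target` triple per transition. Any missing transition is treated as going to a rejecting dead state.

Check the first 3 symbols one by one: s0 through s2 record how many have matched `yxx` so far; any wrong symbol goes to the dead state s4. After all 3 match we enter the accepting sink s3.
With 5 states:
        x   y  
>  s0   s4  s1 
   s1   s2  s4 
   s2   s3  s4 
 * s3   s3  s3 
   s4   s4  s4 
(> = start, * = accepting)

start=s0; accept=s3; s0-x->s4; s0-y->s1; s1-x->s2; s1-y->s4; s2-x->s3; s2-y->s4; s3-x->s3; s3-y->s3; s4-x->s4; s4-y->s4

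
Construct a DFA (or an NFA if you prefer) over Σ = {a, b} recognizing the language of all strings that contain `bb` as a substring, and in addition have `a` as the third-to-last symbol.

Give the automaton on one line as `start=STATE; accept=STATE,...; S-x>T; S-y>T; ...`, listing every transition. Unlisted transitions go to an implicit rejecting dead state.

Build one automaton per condition and run them in lockstep. The first has 3 states tracking whether and how much of `bb` has been seen; the second has 15 states tracking the last 3 symbols read. A product state is a pair (one from each), accepting exactly when both do.
          a    b  
>  q0     q1   q2 
   q1     q3   q4 
   q2     q5   q6 
   q3     q7   q8 
   q4     q9  q10 
   q5    q11  q12 
   q6    q13  q14 
   q7     q7   q8 
   q8     q9  q10 
   q9    q11  q12 
 * q10   q13  q14 
   q11    q7   q8 
   q12    q9  q10 
   q13   q15  q16 
   q14   q13  q14 
   q15   q17  q18 
   q16   q19  q10 
 * q17   q17  q18 
 * q18   q19  q10 
 * q19   q15  q16 
(> = start, * = accepting)

start=q0; accept=q10,q17,q18,q19; q0-a>q1; q0-b>q2; q1-a>q3; q1-b>q4; q2-a>q5; q2-b>q6; q3-a>q7; q3-b>q8; q4-a>q9; q4-b>q10; q5-a>q11; q5-b>q12; q6-a>q13; q6-b>q14; q7-a>q7; q7-b>q8; q8-a>q9; q8-b>q10; q9-a>q11; q9-b>q12; q10-a>q13; q10-b>q14; q11-a>q7; q11-b>q8; q12-a>q9; q12-b>q10; q13-a>q15; q13-b>q16; q14-a>q13; q14-b>q14; q15-a>q17; q15-b>q18; q16-a>q19; q16-b>q10; q17-a>q17; q17-b>q18; q18-a>q19; q18-b>q10; q19-a>q15; q19-b>q16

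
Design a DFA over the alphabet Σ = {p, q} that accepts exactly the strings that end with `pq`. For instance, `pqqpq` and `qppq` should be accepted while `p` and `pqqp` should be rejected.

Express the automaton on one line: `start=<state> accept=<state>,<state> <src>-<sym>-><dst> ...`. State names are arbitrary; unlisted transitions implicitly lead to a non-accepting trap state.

Remember how much of `pq` the current input suffix matches. State s0 means no match yet; s1 means the last symbol is `p`; s2 means the last 2 symbols are `pq`. Only s2 accepts. On a mismatch, fall back to the longest proper suffix that is still a prefix of `pq`.
        p   q  
>  s0   s1  s0 
   s1   s1  s2 
 * s2   s1  s0 
(> = start, * = accepting)

start=s0 accept=s2 s0-p->s1 s0-q->s0 s1-p->s1 s1-q->s2 s2-p->s1 s2-q->s0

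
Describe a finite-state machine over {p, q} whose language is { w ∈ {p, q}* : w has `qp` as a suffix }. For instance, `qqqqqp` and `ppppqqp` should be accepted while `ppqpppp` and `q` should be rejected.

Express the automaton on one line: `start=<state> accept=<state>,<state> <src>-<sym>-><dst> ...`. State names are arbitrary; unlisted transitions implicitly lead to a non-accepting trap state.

Remember how much of `qp` the current input suffix matches. State S0 means no match yet; S1 means the last symbol is `q`; S2 means the last 2 symbols are `qp`. Only S2 accepts. On a mismatch, fall back to the longest proper suffix that is still a prefix of `qp`.
A 3-state machine:
        p   q  
>  S0   S0  S1 
   S1   S2  S1 
 * S2   S0  S1 
(> = start, * = accepting)

start=S0 accept=S2 S0-p->S0 S0-q->S1 S1-p->S2 S1-q->S1 S2-p->S0 S2-q->S1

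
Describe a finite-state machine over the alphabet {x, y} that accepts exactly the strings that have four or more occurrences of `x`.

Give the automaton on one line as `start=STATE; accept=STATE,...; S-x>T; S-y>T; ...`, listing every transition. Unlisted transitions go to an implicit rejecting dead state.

Count `x`s, saturating at 5: states A through E mean 0 through 4 `x`s seen; F means more than 4. Each `x` increments (capped at F); other symbols loop. Accept from {E, F}.
6 states suffice.
       x  y 
>  A   B  A 
   B   C  B 
   C   D  C 
   D   E  D 
 * E   F  E 
 * F   F  F 
(> = start, * = accepting)

start=A; accept=E,F; A-x>B; A-y>A; B-x>C; B-y>B; C-x>D; C-y>C; D-x>E; D-y>D; E-x>F; E-y>E; F-x>F; F-y>F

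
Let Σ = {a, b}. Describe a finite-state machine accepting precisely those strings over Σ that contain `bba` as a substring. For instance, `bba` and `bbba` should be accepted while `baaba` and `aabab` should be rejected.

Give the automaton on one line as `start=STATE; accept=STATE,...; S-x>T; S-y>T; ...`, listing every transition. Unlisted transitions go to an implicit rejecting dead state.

start=s0; accept=s3; s0-a>s0; s0-b>s1; s1-a>s0; s1-b>s2; s2-a>s3; s2-b>s2; s3-a>s3; s3-b>s3

States s0..s2 record the length of the longest prefix of `bba` that matches the current input suffix. Reaching s3 means `bba` has been seen, and we stay there forever. Accept from s3.
A 4-state machine:
        a   b  
>  s0   s0  s1 
   s1   s0  s2 
   s2   s3  s2 
 * s3   s3  s3 
(> = start, * = accepting)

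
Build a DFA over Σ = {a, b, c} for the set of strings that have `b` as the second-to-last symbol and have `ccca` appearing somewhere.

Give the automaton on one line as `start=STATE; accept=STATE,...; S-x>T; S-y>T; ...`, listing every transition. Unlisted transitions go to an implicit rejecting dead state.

Build one automaton per condition and run them in lockstep. The first has 13 states tracking the last 2 symbols read; the second has 5 states tracking whether and how much of `ccca` has been seen. A product state is a pair (one from each), accepting exactly when both do.
          a    b    c  
>  s0     s1   s2   s3 
   s1     s4   s5   s6 
   s2     s7   s8   s9 
   s3    s10  s11  s12 
   s4     s4   s5   s6 
   s5     s7   s8   s9 
   s6    s10  s11  s12 
   s7     s4   s5   s6 
   s8     s7   s8   s9 
   s9    s10  s11  s12 
   s10    s4   s5   s6 
   s11    s7   s8   s9 
   s12   s10  s11  s13 
   s13   s14  s11  s13 
   s14   s15  s16  s17 
   s15   s15  s16  s17 
   s16   s18  s19  s20 
   s17   s14  s21  s22 
 * s18   s15  s16  s17 
 * s19   s18  s19  s20 
 * s20   s14  s21  s22 
   s21   s18  s19  s20 
   s22   s14  s21  s22 
(> = start, * = accepting)

start=s0; accept=s18,s19,s20; s0-a>s1; s0-b>s2; s0-c>s3; s1-a>s4; s1-b>s5; s1-c>s6; s2-a>s7; s2-b>s8; s2-c>s9; s3-a>s10; s3-b>s11; s3-c>s12; s4-a>s4; s4-b>s5; s4-c>s6; s5-a>s7; s5-b>s8; s5-c>s9; s6-a>s10; s6-b>s11; s6-c>s12; s7-a>s4; s7-b>s5; s7-c>s6; s8-a>s7; s8-b>s8; s8-c>s9; s9-a>s10; s9-b>s11; s9-c>s12; s10-a>s4; s10-b>s5; s10-c>s6; s11-a>s7; s11-b>s8; s11-c>s9; s12-a>s10; s12-b>s11; s12-c>s13; s13-a>s14; s13-b>s11; s13-c>s13; s14-a>s15; s14-b>s16; s14-c>s17; s15-a>s15; s15-b>s16; s15-c>s17; s16-a>s18; s16-b>s19; s16-c>s20; s17-a>s14; s17-b>s21; s17-c>s22; s18-a>s15; s18-b>s16; s18-c>s17; s19-a>s18; s19-b>s19; s19-c>s20; s20-a>s14; s20-b>s21; s20-c>s22; s21-a>s18; s21-b>s19; s21-c>s20; s22-a>s14; s22-b>s21; s22-c>s22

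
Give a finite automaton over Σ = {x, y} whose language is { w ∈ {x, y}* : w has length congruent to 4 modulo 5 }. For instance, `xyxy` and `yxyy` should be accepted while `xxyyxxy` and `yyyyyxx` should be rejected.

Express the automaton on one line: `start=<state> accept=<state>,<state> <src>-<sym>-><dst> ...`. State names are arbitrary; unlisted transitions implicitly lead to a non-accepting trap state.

start=q0 accept=q4 q0-x->q1 q0-y->q1 q1-x->q2 q1-y->q2 q2-x->q3 q2-y->q3 q3-x->q4 q3-y->q4 q4-x->q0 q4-y->q0

Only the length mod 5 matters, so use a 5-cycle: from any state, every input symbol moves to the next state, wrapping q4 back to q0. Mark q4 accepting.
A 5-state machine:
        x   y  
>  q0   q1  q1 
   q1   q2  q2 
   q2   q3  q3 
   q3   q4  q4 
 * q4   q0  q0 
(> = start, * = accepting)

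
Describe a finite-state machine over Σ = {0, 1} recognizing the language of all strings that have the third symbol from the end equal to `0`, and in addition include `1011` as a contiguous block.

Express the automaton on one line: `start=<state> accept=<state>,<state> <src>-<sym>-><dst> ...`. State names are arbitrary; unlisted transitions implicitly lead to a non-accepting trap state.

Run two small machines in parallel and take their product. One (15 states) tracks the last 3 symbols read; the other (5 states) tracks whether and how much of `1011` has been seen. Each combined state is a pair, one component from each; accept when both components accept.
23 states suffice.
          0    1  
>  q0     q1   q2 
   q1     q3   q4 
   q2     q5   q6 
   q3     q7   q8 
   q4     q9  q10 
   q5    q11  q12 
   q6    q13  q14 
   q7     q7   q8 
   q8     q9  q10 
   q9    q11  q12 
   q10   q13  q14 
   q11    q7   q8 
   q12    q9  q15 
   q13   q11  q12 
   q14   q13  q14 
 * q15   q16  q17 
   q16   q18  q19 
   q17   q16  q17 
   q18   q20  q21 
   q19   q22  q15 
 * q20   q20  q21 
 * q21   q22  q15 
 * q22   q18  q19 
(> = start, * = accepting)

start=q0 accept=q15,q20,q21,q22 q0-0->q1 q0-1->q2 q1-0->q3 q1-1->q4 q2-0->q5 q2-1->q6 q3-0->q7 q3-1->q8 q4-0->q9 q4-1->q10 q5-0->q11 q5-1->q12 q6-0->q13 q6-1->q14 q7-0->q7 q7-1->q8 q8-0->q9 q8-1->q10 q9-0->q11 q9-1->q12 q10-0->q13 q10-1->q14 q11-0->q7 q11-1->q8 q12-0->q9 q12-1->q15 q13-0->q11 q13-1->q12 q14-0->q13 q14-1->q14 q15-0->q16 q15-1->q17 q16-0->q18 q16-1->q19 q17-0->q16 q17-1->q17 q18-0->q20 q18-1->q21 q19-0->q22 q19-1->q15 q20-0->q20 q20-1->q21 q21-0->q22 q21-1->q15 q22-0->q18 q22-1->q19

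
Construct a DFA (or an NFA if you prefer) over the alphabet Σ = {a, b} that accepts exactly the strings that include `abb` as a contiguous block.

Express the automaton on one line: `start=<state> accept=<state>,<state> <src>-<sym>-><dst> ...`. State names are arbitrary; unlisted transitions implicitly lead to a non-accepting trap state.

start=q0 accept=q3 q0-a->q1 q0-b->q0 q1-a->q1 q1-b->q2 q2-a->q1 q2-b->q3 q3-a->q3 q3-b->q3

States q0..q2 record the length of the longest prefix of `abb` that matches the current input suffix. Reaching q3 means `abb` has been seen, and we stay there forever. Accept from q3.
A 4-state machine:
        a   b  
>  q0   q1  q0 
   q1   q1  q2 
   q2   q1  q3 
 * q3   q3  q3 
(> = start, * = accepting)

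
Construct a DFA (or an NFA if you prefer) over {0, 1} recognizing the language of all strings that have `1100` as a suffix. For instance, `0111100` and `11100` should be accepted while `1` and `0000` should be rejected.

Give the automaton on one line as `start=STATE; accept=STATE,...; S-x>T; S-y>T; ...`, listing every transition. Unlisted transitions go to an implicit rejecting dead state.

Let each state record the length of the longest suffix of the input read so far that is also a prefix of `1100`. B means the last symbol is `1`; C means the last 2 symbols are `11`; D means the last 3 symbols are `110`; E means the last 4 symbols are `1100`. Accept only at E, where the string currently ends in `1100`.
A 5-state machine:
       0  1 
>  A   A  B 
   B   A  C 
   C   D  C 
   D   E  B 
 * E   A  B 
(> = start, * = accepting)

start=A; accept=E; A-0>A; A-1>B; B-0>A; B-1>C; C-0>D; C-1>C; D-0>E; D-1>B; E-0>A; E-1>B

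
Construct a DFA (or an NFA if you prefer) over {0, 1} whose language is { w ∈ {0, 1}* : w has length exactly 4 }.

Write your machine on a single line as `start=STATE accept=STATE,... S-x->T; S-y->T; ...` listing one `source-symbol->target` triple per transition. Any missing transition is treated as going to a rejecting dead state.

start=q0; accept=q4; q0-0->q1; q0-1->q1; q1-0->q2; q1-1->q2; q2-0->q3; q2-1->q3; q3-0->q4; q3-1->q4; q4-0->q5; q4-1->q5; q5-0->q5; q5-1->q5

Count input length up to 5: every symbol moves from q0 toward q5, which means 'more than 4' and absorbs. Accept from {q4}.
6 states suffice.
        0   1  
>  q0   q1  q1 
   q1   q2  q2 
   q2   q3  q3 
   q3   q4  q4 
 * q4   q5  q5 
   q5   q5  q5 
(> = start, * = accepting)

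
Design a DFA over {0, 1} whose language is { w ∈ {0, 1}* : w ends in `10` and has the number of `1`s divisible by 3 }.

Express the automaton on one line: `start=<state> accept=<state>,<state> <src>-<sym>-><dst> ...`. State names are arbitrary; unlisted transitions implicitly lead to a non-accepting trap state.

start=q0 accept=q4 q0-0->q0 q0-1->q1 q1-0->q1 q1-1->q2 q2-0->q2 q2-1->q3 q3-0->q4 q3-1->q1 q4-0->q0 q4-1->q1

Run two small machines in parallel and take their product. The first has 3 states tracking how much of the suffix `10` has currently been matched; the second has 3 states tracking the count of `1`s modulo 3. A product state is a pair (one from each), accepting exactly when both do. After merging equivalent states the machine shrinks.
        0   1  
>  q0   q0  q1 
   q1   q1  q2 
   q2   q2  q3 
   q3   q4  q1 
 * q4   q0  q1 
(> = start, * = accepting)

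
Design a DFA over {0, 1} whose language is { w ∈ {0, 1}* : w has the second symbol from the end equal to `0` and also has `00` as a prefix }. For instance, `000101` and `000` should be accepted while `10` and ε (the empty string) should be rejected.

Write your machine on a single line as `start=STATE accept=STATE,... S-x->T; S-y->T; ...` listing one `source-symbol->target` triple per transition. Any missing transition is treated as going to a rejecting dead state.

start=q0; accept=q3,q7; q0-0->q1; q0-1->q2; q1-0->q3; q1-1->q4; q2-0->q5; q2-1->q6; q3-0->q3; q3-1->q7; q4-0->q5; q4-1->q6; q5-0->q8; q5-1->q4; q6-0->q5; q6-1->q6; q7-0->q9; q7-1->q10; q8-0->q8; q8-1->q4; q9-0->q3; q9-1->q7; q10-0->q9; q10-1->q10

Build one automaton per condition and run them in lockstep. The first has 7 states tracking the last 2 symbols read; the second has 4 states tracking whether the input so far still matches the prefix `00`. A product state is a pair (one from each), accepting exactly when both do.
With 11 states:
          0    1  
>  q0     q1   q2 
   q1     q3   q4 
   q2     q5   q6 
 * q3     q3   q7 
   q4     q5   q6 
   q5     q8   q4 
   q6     q5   q6 
 * q7     q9  q10 
   q8     q8   q4 
   q9     q3   q7 
   q10    q9  q10 
(> = start, * = accepting)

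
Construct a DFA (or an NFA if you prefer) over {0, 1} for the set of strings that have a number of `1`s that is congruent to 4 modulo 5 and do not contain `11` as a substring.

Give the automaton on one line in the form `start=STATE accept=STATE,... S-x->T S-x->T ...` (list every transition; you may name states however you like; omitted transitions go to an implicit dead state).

Run two small machines in parallel and take their product. The first has 5 states tracking the count of `1`s modulo 5; the second has 3 states tracking partial matches of the forbidden pattern `11`. A product state is a pair (one from each), accepting exactly when both do. After merging equivalent states the machine shrinks.
11 states suffice.
          0    1  
>  s0     s0   s1 
   s1     s2   s3 
   s2     s2   s4 
   s3     s3   s3 
   s4     s5   s3 
   s5     s5   s6 
   s6     s7   s3 
   s7     s7   s8 
 * s8     s9   s3 
 * s9     s9  s10 
   s10    s0   s3 
(> = start, * = accepting)

start=s0 accept=s8,s9 s0-0->s0 s0-1->s1 s1-0->s2 s1-1->s3 s2-0->s2 s2-1->s4 s3-0->s3 s3-1->s3 s4-0->s5 s4-1->s3 s5-0->s5 s5-1->s6 s6-0->s7 s6-1->s3 s7-0->s7 s7-1->s8 s8-0->s9 s8-1->s3 s9-0->s9 s9-1->s10 s10-0->s0 s10-1->s3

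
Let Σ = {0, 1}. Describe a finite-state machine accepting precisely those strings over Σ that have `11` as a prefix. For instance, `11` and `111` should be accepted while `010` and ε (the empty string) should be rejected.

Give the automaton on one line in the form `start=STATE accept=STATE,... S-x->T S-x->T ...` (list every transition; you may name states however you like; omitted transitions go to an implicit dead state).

start=q0 accept=q2 q0-0->q3 q0-1->q1 q1-0->q3 q1-1->q2 q2-0->q2 q2-1->q2 q3-0->q3 q3-1->q3

Walk along `11` while the input agrees: from q0 take `1` to q1, and so on. Any deviation drops to the rejecting sink q3. Once q2 is reached the prefix is confirmed and every continuation is accepted.
A 4-state machine:
        0   1  
>  q0   q3  q1 
   q1   q3  q2 
 * q2   q2  q2 
   q3   q3  q3 
(> = start, * = accepting)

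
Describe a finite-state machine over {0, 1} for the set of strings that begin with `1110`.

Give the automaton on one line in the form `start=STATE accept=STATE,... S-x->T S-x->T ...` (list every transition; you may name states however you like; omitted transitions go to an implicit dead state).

Check the first 4 symbols one by one: s0 through s3 record how many have matched `1110` so far; any wrong symbol goes to the dead state s5. After all 4 match we enter the accepting sink s4.
6 states suffice.
        0   1  
>  s0   s5  s1 
   s1   s5  s2 
   s2   s5  s3 
   s3   s4  s5 
 * s4   s4  s4 
   s5   s5  s5 
(> = start, * = accepting)

start=s0 accept=s4 s0-0->s5 s0-1->s1 s1-0->s5 s1-1->s2 s2-0->s5 s2-1->s3 s3-0->s4 s3-1->s5 s4-0->s4 s4-1->s4 s5-0->s5 s5-1->s5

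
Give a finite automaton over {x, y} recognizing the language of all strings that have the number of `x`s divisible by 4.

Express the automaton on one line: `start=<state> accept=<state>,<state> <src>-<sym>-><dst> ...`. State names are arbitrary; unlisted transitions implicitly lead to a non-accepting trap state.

The only thing that matters is how many `x`s have appeared, reduced mod 4. Use one state per residue: q0 for 0, …, q3 for 3. Reading `x` moves to the next residue; anything else stays put. q0 is accepting.
        x   y  
>* q0   q1  q0 
   q1   q2  q1 
   q2   q3  q2 
   q3   q0  q3 
(> = start, * = accepting)

start=q0 accept=q0 q0-x->q1 q0-y->q0 q1-x->q2 q1-y->q1 q2-x->q3 q2-y->q2 q3-x->q0 q3-y->q3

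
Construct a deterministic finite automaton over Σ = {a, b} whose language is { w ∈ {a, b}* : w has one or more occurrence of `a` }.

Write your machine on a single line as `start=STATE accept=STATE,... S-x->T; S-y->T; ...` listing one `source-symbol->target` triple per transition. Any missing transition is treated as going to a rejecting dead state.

Count `a`s, saturating at 2: state s0 means no `a` yet, s1 means one `a` seen, s2 means more than one. Each `a` increments (capped at s2); other symbols loop. Accept from {s1, s2}.
A 3-state machine:
        a   b  
>  s0   s1  s0 
 * s1   s2  s1 
 * s2   s2  s2 
(> = start, * = accepting)

start=s0; accept=s1,s2; s0-a->s1; s0-b->s0; s1-a->s2; s1-b->s1; s2-a->s2; s2-b->s2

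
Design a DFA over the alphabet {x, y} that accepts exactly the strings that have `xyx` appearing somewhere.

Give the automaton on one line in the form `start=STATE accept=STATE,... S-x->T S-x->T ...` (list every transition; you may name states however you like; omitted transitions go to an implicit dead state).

start=S0 accept=S3 S0-x->S1 S0-y->S0 S1-x->S1 S1-y->S2 S2-x->S3 S2-y->S0 S3-x->S3 S3-y->S3

Track how much of `xyx` has been matched so far: state S0 is no progress, S3 is the absorbing accept state reached once `xyx` has occurred. Intermediate states record partial matches; on a mismatch, fall back to the longest reusable overlap.
        x   y  
>  S0   S1  S0 
   S1   S1  S2 
   S2   S3  S0 
 * S3   S3  S3 
(> = start, * = accepting)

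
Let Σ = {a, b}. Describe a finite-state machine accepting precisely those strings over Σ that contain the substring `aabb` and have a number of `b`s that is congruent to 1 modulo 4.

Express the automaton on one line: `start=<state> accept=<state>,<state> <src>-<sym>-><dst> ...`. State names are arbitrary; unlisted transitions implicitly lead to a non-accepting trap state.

start=q0 accept=q19 q0-a->q1 q0-b->q2 q1-a->q3 q1-b->q2 q2-a->q4 q2-b->q5 q3-a->q3 q3-b->q6 q4-a->q7 q4-b->q5 q5-a->q8 q5-b->q9 q6-a->q4 q6-b->q10 q7-a->q7 q7-b->q11 q8-a->q12 q8-b->q9 q9-a->q13 q9-b->q0 q10-a->q10 q10-b->q14 q11-a->q8 q11-b->q14 q12-a->q12 q12-b->q15 q13-a->q16 q13-b->q0 q14-a->q14 q14-b->q17 q15-a->q13 q15-b->q17 q16-a->q16 q16-b->q18 q17-a->q17 q17-b->q19 q18-a->q1 q18-b->q19 q19-a->q19 q19-b->q10

Run two small machines in parallel and take their product. The first has 5 states tracking whether and how much of `aabb` has been seen; the second has 4 states tracking the count of `b`s modulo 4. A product state is a pair (one from each), accepting exactly when both do.
20 states suffice.
          a    b  
>  q0     q1   q2 
   q1     q3   q2 
   q2     q4   q5 
   q3     q3   q6 
   q4     q7   q5 
   q5     q8   q9 
   q6     q4  q10 
   q7     q7  q11 
   q8    q12   q9 
   q9    q13   q0 
   q10   q10  q14 
   q11    q8  q14 
   q12   q12  q15 
   q13   q16   q0 
   q14   q14  q17 
   q15   q13  q17 
   q16   q16  q18 
   q17   q17  q19 
   q18    q1  q19 
 * q19   q19  q10 
(> = start, * = accepting)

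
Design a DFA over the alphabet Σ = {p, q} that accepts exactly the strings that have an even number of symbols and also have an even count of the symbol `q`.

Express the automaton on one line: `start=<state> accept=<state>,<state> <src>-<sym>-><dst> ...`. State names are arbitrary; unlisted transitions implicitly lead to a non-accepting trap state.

Run two small machines in parallel and take their product. The first has 2 states tracking the input length modulo 2; the second has 2 states tracking the count of `q`s modulo 2. A product state is a pair (one from each), accepting exactly when both do.
        p   q  
>* s0   s1  s2 
   s1   s0  s3 
   s2   s3  s0 
   s3   s2  s1 
(> = start, * = accepting)

start=s0 accept=s0 s0-p->s1 s0-q->s2 s1-p->s0 s1-q->s3 s2-p->s3 s2-q->s0 s3-p->s2 s3-q->s1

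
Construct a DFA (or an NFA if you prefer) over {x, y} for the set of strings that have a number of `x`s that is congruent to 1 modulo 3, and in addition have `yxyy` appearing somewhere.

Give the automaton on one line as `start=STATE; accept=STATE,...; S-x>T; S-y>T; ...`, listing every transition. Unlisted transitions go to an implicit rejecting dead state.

start=A; accept=L; A-x>B; A-y>C; B-x>D; B-y>E; C-x>F; C-y>C; D-x>A; D-y>G; E-x>H; E-y>E; F-x>D; F-y>I; G-x>J; G-y>G; H-x>A; H-y>K; I-x>H; I-y>L; J-x>B; J-y>M; K-x>J; K-y>N; L-x>N; L-y>L; M-x>F; M-y>O; N-x>O; N-y>N; O-x>L; O-y>O

Handle the two conditions separately and then intersect. One (3 states) tracks the count of `x`s modulo 3; the other (5 states) tracks whether and how much of `yxyy` has been seen. Each combined state is a pair, one component from each; accept when both components accept.
15 states suffice.
       x  y 
>  A   B  C 
   B   D  E 
   C   F  C 
   D   A  G 
   E   H  E 
   F   D  I 
   G   J  G 
   H   A  K 
   I   H  L 
   J   B  M 
   K   J  N 
 * L   N  L 
   M   F  O 
   N   O  N 
   O   L  O 
(> = start, * = accepting)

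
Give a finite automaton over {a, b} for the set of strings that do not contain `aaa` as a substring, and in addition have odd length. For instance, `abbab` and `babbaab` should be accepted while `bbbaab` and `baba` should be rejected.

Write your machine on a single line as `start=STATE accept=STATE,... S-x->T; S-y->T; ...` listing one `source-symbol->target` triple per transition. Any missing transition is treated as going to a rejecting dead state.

Build one automaton per condition and run them in lockstep. One (4 states) tracks partial matches of the forbidden pattern `aaa`; the other (2 states) tracks the input length modulo 2. Each combined state is a pair, one component from each; accept when both components accept. After merging equivalent states the machine shrinks.
With 7 states:
        a   b  
>  q0   q1  q2 
 * q1   q3  q0 
 * q2   q4  q0 
   q3   q5  q2 
   q4   q6  q2 
   q5   q5  q5 
 * q6   q5  q0 
(> = start, * = accepting)

start=q0; accept=q1,q2,q6; q0-a->q1; q0-b->q2; q1-a->q3; q1-b->q0; q2-a->q4; q2-b->q0; q3-a->q5; q3-b->q2; q4-a->q6; q4-b->q2; q5-a->q5; q5-b->q5; q6-a->q5; q6-b->q0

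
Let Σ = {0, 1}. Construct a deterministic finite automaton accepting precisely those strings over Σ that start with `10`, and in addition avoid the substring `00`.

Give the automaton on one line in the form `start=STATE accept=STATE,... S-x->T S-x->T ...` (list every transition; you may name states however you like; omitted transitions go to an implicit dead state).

start=q0 accept=q5,q7 q0-0->q1 q0-1->q2 q1-0->q3 q1-1->q4 q2-0->q5 q2-1->q4 q3-0->q3 q3-1->q3 q4-0->q1 q4-1->q4 q5-0->q6 q5-1->q7 q6-0->q6 q6-1->q6 q7-0->q5 q7-1->q7

Handle the two conditions separately and then intersect. One (4 states) tracks whether the input so far still matches the prefix `10`; the other (3 states) tracks partial matches of the forbidden pattern `00`. Each combined state is a pair, one component from each; accept when both components accept.
        0   1  
>  q0   q1  q2 
   q1   q3  q4 
   q2   q5  q4 
   q3   q3  q3 
   q4   q1  q4 
 * q5   q6  q7 
   q6   q6  q6 
 * q7   q5  q7 
(> = start, * = accepting)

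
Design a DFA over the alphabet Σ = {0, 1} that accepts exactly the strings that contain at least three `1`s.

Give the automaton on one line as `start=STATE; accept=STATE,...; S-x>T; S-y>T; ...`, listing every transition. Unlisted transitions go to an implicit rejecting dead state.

start=s0; accept=s3,s4; s0-0>s0; s0-1>s1; s1-0>s1; s1-1>s2; s2-0>s2; s2-1>s3; s3-0>s3; s3-1>s4; s4-0>s4; s4-1>s4

Only the number of `1`s matters, and only up to 4. Make a chain s0 → s1 → s2 → s3 → s4 advanced by each `1` (with s4 absorbing); every other symbol self-loops. The accepting set is {s3, s4}.
A 5-state machine:
        0   1  
>  s0   s0  s1 
   s1   s1  s2 
   s2   s2  s3 
 * s3   s3  s4 
 * s4   s4  s4 
(> = start, * = accepting)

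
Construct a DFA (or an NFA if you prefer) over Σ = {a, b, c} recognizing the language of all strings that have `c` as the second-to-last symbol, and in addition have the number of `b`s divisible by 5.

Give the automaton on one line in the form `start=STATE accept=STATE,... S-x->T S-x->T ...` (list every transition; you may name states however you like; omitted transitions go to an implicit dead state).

Build one automaton per condition and run them in lockstep. One (13 states) tracks the last 2 symbols read; the other (5 states) tracks the count of `b`s modulo 5. Each combined state is a pair, one component from each; accept when both components accept. Minimizing collapses redundant product states.
With 9 states:
        a   b   c  
>  s0   s0  s1  s2 
   s1   s1  s3  s1 
   s2   s4  s1  s5 
   s3   s3  s6  s3 
 * s4   s0  s1  s2 
 * s5   s4  s1  s5 
   s6   s6  s7  s6 
   s7   s7  s0  s8 
   s8   s7  s4  s8 
(> = start, * = accepting)

start=s0 accept=s4,s5 s0-a->s0 s0-b->s1 s0-c->s2 s1-a->s1 s1-b->s3 s1-c->s1 s2-a->s4 s2-b->s1 s2-c->s5 s3-a->s3 s3-b->s6 s3-c->s3 s4-a->s0 s4-b->s1 s4-c->s2 s5-a->s4 s5-b->s1 s5-c->s5 s6-a->s6 s6-b->s7 s6-c->s6 s7-a->s7 s7-b->s0 s7-c->s8 s8-a->s7 s8-b->s4 s8-c->s8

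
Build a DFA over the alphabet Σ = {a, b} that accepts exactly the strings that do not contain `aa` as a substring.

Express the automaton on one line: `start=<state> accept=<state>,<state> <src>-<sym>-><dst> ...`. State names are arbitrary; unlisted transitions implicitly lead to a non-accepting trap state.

start=S0 accept=S0,S1 S0-a->S1 S0-b->S0 S1-a->S2 S1-b->S0 S2-a->S2 S2-b->S2

Track partial matches of the forbidden pattern `aa`. State S2 is a dead state reached once `aa` has occurred; every other state accepts. S0 means no part of `aa` is currently matched.
3 states suffice.
        a   b  
>* S0   S1  S0 
 * S1   S2  S0 
   S2   S2  S2 
(> = start, * = accepting)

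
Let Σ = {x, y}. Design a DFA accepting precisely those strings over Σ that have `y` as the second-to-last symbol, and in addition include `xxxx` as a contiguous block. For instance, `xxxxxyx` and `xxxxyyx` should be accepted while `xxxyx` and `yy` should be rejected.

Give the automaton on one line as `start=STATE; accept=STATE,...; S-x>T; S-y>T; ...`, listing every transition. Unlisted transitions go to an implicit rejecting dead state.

Build one automaton per condition and run them in lockstep. The first has 7 states tracking the last 2 symbols read; the second has 5 states tracking whether and how much of `xxxx` has been seen. A product state is a pair (one from each), accepting exactly when both do. Minimizing collapses redundant product states.
        x   y  
>  q0   q1  q0 
   q1   q2  q0 
   q2   q3  q0 
   q3   q4  q0 
   q4   q4  q5 
   q5   q6  q7 
 * q6   q4  q5 
 * q7   q6  q7 
(> = start, * = accepting)

start=q0; accept=q6,q7; q0-x>q1; q0-y>q0; q1-x>q2; q1-y>q0; q2-x>q3; q2-y>q0; q3-x>q4; q3-y>q0; q4-x>q4; q4-y>q5; q5-x>q6; q5-y>q7; q6-x>q4; q6-y>q5; q7-x>q6; q7-y>q7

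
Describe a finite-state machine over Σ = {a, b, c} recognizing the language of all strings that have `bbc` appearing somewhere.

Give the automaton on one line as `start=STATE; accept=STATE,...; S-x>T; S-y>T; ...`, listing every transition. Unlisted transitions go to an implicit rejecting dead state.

start=q0; accept=q3; q0-a>q0; q0-b>q1; q0-c>q0; q1-a>q0; q1-b>q2; q1-c>q0; q2-a>q0; q2-b>q2; q2-c>q3; q3-a>q3; q3-b>q3; q3-c>q3

States q0..q2 record the length of the longest prefix of `bbc` that matches the current input suffix. Reaching q3 means `bbc` has been seen, and we stay there forever. Accept from q3.
With 4 states:
        a   b   c  
>  q0   q0  q1  q0 
   q1   q0  q2  q0 
   q2   q0  q2  q3 
 * q3   q3  q3  q3 
(> = start, * = accepting)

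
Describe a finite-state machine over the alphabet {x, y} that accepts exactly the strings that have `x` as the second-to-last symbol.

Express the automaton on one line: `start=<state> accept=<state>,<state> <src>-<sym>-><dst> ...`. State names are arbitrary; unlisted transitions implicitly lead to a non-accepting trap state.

start=s0 accept=s3,s4 s0-x->s1 s0-y->s2 s1-x->s3 s1-y->s4 s2-x->s5 s2-y->s6 s3-x->s3 s3-y->s4 s4-x->s5 s4-y->s6 s5-x->s3 s5-y->s4 s6-x->s5 s6-y->s6

Because acceptance depends on a position counted from the end, the machine has to buffer the most recent 2 symbols. Make each state the string of the last up-to-2 symbols read; on input `x` shift the window left and append `x`. Accept when the buffered window has length 2 and begins with `x`.
A 7-state machine:
        x   y  
>  s0   s1  s2 
   s1   s3  s4 
   s2   s5  s6 
 * s3   s3  s4 
 * s4   s5  s6 
   s5   s3  s4 
   s6   s5  s6 
(> = start, * = accepting)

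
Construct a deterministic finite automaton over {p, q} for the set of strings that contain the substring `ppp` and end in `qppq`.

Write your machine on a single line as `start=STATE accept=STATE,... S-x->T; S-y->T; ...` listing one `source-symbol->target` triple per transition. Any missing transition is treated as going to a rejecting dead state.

Handle the two conditions separately and then intersect. The first has 4 states tracking whether and how much of `ppp` has been seen; the second has 5 states tracking how much of the suffix `qppq` has currently been matched. A product state is a pair (one from each), accepting exactly when both do.
          p    q  
>  S0     S1   S2 
   S1     S3   S2 
   S2     S4   S2 
   S3     S5   S2 
   S4     S6   S2 
   S5     S5   S7 
   S6     S5   S8 
   S7     S9   S7 
   S8     S4   S2 
   S9    S10   S7 
   S10    S5  S11 
 * S11    S9   S7 
(> = start, * = accepting)

start=S0; accept=S11; S0-p->S1; S0-q->S2; S1-p->S3; S1-q->S2; S2-p->S4; S2-q->S2; S3-p->S5; S3-q->S2; S4-p->S6; S4-q->S2; S5-p->S5; S5-q->S7; S6-p->S5; S6-q->S8; S7-p->S9; S7-q->S7; S8-p->S4; S8-q->S2; S9-p->S10; S9-q->S7; S10-p->S5; S10-q->S11; S11-p->S9; S11-q->S7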